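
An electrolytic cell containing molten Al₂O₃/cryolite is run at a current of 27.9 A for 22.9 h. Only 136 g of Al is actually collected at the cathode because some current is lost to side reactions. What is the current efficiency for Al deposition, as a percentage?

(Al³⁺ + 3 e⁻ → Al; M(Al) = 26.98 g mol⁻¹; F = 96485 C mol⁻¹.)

Q = I·t = 27.90 × 82440 = 2300000 C; n(e⁻) = 2300000/96485 = 23.84 mol.
Theoretical n(Al) = n(e⁻)/3 = 7.946 mol, i.e. m_theo = 7.946 × 26.98 = 214.4 g.
Efficiency = m_actual / m_theo = 136 / 214.4 = 63.4 %.

63.4 %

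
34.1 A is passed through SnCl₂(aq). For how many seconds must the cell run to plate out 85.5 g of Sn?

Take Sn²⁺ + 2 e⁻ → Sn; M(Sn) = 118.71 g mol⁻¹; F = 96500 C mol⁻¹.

n(Sn) = m/M = 85.5 / 118.71 = 0.7202 mol.
Each Sn atom requires 2 electrons, so n(e⁻) = 2 × 0.7202 = 1.440 mol.
Q = n(e⁻)·F = 1.440 × 96500 = 139000 C.
t = Q/I = 139000 / 34.10 A = 4076 s.

4080 s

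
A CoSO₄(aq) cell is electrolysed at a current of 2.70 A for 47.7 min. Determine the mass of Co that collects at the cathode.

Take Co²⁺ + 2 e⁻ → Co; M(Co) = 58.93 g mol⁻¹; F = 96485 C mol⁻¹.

2.36 g

Q = I·t = 2.700 A × 2862.0 s = 7727 C.
n(e⁻) = Q/F = 7727 / 96485 = 0.08009 mol.
Co²⁺ + 2 e⁻ → Co, so n(Co) = n(e⁻)/2 = 0.04004 mol.
m = n·M = 0.04004 × 58.93 = 2.36 g.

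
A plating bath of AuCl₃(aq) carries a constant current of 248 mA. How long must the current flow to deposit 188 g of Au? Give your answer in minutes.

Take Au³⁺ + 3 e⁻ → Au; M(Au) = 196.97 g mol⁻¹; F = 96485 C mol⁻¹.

n(Au) = m/M = 188 / 196.97 = 0.9545 mol.
Each Au atom requires 3 electrons, so n(e⁻) = 3 × 0.9545 = 2.863 mol.
Q = n(e⁻)·F = 2.863 × 96485 = 276300 C.
t = Q/I = 276300 / 0.2480 A = 1114000 s = 18600 min.

18600 min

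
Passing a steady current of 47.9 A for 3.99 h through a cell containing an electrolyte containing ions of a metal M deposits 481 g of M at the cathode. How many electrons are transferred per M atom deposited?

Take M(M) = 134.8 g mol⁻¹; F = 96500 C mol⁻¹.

2

Q = I·t = 47.90 A × 14364 s = 688000 C, so n(e⁻) = 688000/96500 = 7.130 mol.
n(M) deposited = 481 / 134.8 = 3.568 mol.
Electrons per atom = n(e⁻)/n(M) = 7.130 / 3.568 = 2.00 ≈ 2, so the ion is M²⁺.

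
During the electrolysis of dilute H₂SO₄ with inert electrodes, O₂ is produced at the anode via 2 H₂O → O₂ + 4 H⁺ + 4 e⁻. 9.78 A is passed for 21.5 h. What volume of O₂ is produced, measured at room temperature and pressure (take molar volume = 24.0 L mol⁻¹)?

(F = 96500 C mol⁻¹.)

Q = I·t = 9.780 A × 77400 s = 757000 C.
n(e⁻) = Q/F = 757000 / 96500 = 7.844 mol.
4 electrons are transferred per O₂ molecule, so n(O₂) = 7.844 / 4 = 1.961 mol.
V = n × V_m = 1.961 × 24.0 = 47.1 L.

47.1 L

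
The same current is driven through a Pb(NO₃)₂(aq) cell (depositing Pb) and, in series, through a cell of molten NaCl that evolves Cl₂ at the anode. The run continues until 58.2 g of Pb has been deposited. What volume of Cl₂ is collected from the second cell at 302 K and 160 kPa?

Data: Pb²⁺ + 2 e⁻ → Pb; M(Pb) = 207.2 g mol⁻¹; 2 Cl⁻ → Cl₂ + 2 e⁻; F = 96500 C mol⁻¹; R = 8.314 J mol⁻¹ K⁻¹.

n(Pb) = 58.2 / 207.2 = 0.2809 mol, so n(e⁻) = 2 × 0.2809 = 0.5618 mol.
The cells are in series, so the same 0.5618 mol of electrons passes through the second cell.
2 Cl⁻ → Cl₂ + 2 e⁻ — 2 mol e⁻ per mol Cl₂, so n(Cl₂) = 0.5618/2 = 0.2809 mol.
V = nRT/P = (0.2809 × 8.314 × 302) / (160 × 10³) = 0.00441 m³ = 4.41 L.

4.41 L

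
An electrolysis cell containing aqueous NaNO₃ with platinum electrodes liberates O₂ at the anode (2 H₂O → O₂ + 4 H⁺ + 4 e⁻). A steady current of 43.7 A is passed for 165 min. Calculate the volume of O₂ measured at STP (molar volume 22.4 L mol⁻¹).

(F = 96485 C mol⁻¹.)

25.1 L

Q = I·t = 43.70 A × 9900.0 s = 432600 C.
n(e⁻) = Q/F = 432600 / 96485 = 4.484 mol.
4 electrons are transferred per O₂ molecule, so n(O₂) = 4.484 / 4 = 1.121 mol.
V = n × V_m = 1.121 × 22.4 = 25.1 L.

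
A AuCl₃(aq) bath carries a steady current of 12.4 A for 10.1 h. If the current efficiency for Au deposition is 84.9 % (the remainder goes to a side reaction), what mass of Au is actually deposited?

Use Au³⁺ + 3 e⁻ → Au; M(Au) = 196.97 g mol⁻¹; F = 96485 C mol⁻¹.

260 g

Q = I·t = 12.40 × 36360 = 450900 C.
n(e⁻) = 450900/96485 = 4.673 mol; theoretically n(Au) = 4.673/3 = 1.558 mol, m_theo = 306.8 g.
At 84.9 % efficiency, m_actual = 0.849 × 306.8 = 260 g.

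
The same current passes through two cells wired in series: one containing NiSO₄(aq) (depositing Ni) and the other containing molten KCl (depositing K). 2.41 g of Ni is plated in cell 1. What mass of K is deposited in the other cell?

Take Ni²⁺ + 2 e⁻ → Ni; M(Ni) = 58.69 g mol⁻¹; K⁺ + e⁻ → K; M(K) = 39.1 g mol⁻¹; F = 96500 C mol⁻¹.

n(Ni) = 2.41 / 58.69 = 0.04106 mol.
Since Ni²⁺ + 2 e⁻ → Ni, n(e⁻) passed = 2 × 0.04106 = 0.08213 mol.
Cells in series carry the same charge, so the same 0.08213 mol of electrons passes through cell 2.
K⁺ + e⁻ → K, so n(K) = 0.08213 / 1 = 0.08213 mol.
m(K) = 0.08213 × 39.1 = 3.21 g.

3.21 g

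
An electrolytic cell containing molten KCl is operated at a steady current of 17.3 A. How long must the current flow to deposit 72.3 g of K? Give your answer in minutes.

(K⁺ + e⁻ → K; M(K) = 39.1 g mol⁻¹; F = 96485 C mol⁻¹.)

172 min

n(K) = m/M = 72.3 / 39.1 = 1.849 mol.
Each K atom requires 1 electron, so n(e⁻) = 1 × 1.849 = 1.849 mol.
Q = n(e⁻)·F = 1.849 × 96485 = 178400 C.
t = Q/I = 178400 / 17.30 A = 10310 s = 172 min.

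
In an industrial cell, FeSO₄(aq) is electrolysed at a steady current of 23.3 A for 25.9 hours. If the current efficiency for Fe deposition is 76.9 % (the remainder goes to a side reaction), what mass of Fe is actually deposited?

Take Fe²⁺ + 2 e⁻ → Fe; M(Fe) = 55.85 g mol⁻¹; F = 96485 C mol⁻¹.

484 g

Q = I·t = 23.30 × 93240 = 2172000 C.
n(e⁻) = 2172000/96485 = 22.52 mol; theoretically n(Fe) = 22.52/2 = 11.26 mol, m_theo = 628.8 g.
At 76.9 % efficiency, m_actual = 0.769 × 628.8 = 484 g.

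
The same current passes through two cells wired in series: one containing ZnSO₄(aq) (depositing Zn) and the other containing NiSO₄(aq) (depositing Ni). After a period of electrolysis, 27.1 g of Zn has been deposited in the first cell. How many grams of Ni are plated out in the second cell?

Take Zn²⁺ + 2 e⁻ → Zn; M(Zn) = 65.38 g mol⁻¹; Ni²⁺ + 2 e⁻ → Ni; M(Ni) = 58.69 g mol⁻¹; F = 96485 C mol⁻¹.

24.3 g

n(Zn) = 27.1 / 65.38 = 0.4145 mol.
Since Zn²⁺ + 2 e⁻ → Zn, n(e⁻) passed = 2 × 0.4145 = 0.8290 mol.
Cells in series carry the same charge, so the same 0.8290 mol of electrons passes through cell 2.
Ni²⁺ + 2 e⁻ → Ni, so n(Ni) = 0.8290 / 2 = 0.4145 mol.
m(Ni) = 0.4145 × 58.69 = 24.3 g.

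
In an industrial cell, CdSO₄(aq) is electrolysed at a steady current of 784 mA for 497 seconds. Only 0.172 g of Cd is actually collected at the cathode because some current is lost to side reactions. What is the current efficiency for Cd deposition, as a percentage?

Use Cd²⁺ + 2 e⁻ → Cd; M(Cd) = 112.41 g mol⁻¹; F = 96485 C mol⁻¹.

75.8 %

Q = I·t = 0.7840 × 497.00 = 389.6 C; n(e⁻) = 389.6/96485 = 0.004038 mol.
Theoretical n(Cd) = n(e⁻)/2 = 0.002019 mol, i.e. m_theo = 0.002019 × 112.41 = 0.2270 g.
Efficiency = m_actual / m_theo = 0.172 / 0.2270 = 75.8 %.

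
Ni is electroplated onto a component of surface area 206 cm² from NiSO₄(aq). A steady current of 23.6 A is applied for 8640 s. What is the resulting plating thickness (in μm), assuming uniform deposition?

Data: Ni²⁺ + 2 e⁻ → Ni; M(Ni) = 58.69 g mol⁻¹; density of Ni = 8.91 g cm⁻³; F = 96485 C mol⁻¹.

Q = I·t = 23.60 × 8640.0 = 203900 C; n(e⁻) = 2.113 mol.
n(Ni) = n(e⁻)/2 = 1.057 mol, so m = 1.057 × 58.69 = 62.02 g.
Volume = m/ρ = 62.02 / 8.91 = 6.960 cm³.
Thickness = V/A = 6.960 / 206 = 0.0338 cm = 338 μm.

338 μm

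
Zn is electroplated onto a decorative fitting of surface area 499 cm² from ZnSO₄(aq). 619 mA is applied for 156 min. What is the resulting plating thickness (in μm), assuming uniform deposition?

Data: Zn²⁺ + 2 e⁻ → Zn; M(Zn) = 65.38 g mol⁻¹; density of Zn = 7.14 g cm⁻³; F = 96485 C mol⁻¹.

Q = I·t = 0.6190 × 9360.0 = 5794 C; n(e⁻) = 0.06005 mol.
n(Zn) = n(e⁻)/2 = 0.03002 mol, so m = 0.03002 × 65.38 = 1.963 g.
Volume = m/ρ = 1.963 / 7.14 = 0.2749 cm³.
Thickness = V/A = 0.2749 / 499 = 5.51 × 10⁻⁴ cm = 5.51 μm.

5.51 μm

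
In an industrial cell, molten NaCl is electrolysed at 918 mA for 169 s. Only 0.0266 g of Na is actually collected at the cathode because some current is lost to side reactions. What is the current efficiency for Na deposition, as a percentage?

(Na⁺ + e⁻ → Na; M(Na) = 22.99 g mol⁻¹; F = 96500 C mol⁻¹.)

Q = I·t = 0.9180 × 169.00 = 155.1 C; n(e⁻) = 155.1/96500 = 0.001608 mol.
Theoretical n(Na) = n(e⁻)/1 = 0.001608 mol, i.e. m_theo = 0.001608 × 22.99 = 0.03696 g.
Efficiency = m_actual / m_theo = 0.0266 / 0.03696 = 72.0 %.

72.0 %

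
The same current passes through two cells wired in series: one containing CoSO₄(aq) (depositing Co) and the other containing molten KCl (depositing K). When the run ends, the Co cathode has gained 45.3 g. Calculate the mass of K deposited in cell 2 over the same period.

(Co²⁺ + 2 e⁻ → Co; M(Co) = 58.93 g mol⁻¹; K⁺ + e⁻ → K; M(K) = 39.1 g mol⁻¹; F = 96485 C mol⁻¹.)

60.1 g

n(Co) = 45.3 / 58.93 = 0.7687 mol.
Since Co²⁺ + 2 e⁻ → Co, n(e⁻) passed = 2 × 0.7687 = 1.537 mol.
Cells in series carry the same charge, so the same 1.537 mol of electrons passes through cell 2.
K⁺ + e⁻ → K, so n(K) = 1.537 / 1 = 1.537 mol.
m(K) = 1.537 × 39.1 = 60.1 g.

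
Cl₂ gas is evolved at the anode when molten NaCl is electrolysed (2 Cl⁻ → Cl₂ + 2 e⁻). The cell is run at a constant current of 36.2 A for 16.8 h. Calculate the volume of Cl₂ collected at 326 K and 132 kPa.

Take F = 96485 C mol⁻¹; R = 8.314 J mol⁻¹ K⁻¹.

233 L

Q = I·t = 36.20 A × 60480 s = 2189000 C.
n(e⁻) = Q/F = 2189000 / 96485 = 22.69 mol.
2 electrons are transferred per Cl₂ molecule, so n(Cl₂) = 22.69 / 2 = 11.35 mol.
V = nRT/P = (11.35 × 8.314 × 326) / (132 × 10³ Pa) = 0.233 m³ = 233 L.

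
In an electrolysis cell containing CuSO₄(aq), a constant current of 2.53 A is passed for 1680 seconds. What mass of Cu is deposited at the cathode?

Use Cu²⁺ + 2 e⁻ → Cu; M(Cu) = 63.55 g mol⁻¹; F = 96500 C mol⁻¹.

Q = I·t = 2.530 A × 1680.0 s = 4250 C.
n(e⁻) = Q/F = 4250 / 96500 = 0.04405 mol.
Cu²⁺ + 2 e⁻ → Cu, so n(Cu) = n(e⁻)/2 = 0.02202 mol.
m = n·M = 0.02202 × 63.55 = 1.40 g.

1.40 g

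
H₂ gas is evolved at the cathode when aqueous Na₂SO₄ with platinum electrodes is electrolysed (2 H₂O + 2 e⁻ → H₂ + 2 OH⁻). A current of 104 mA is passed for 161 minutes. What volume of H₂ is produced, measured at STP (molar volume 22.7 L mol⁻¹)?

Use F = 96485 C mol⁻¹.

0.118 L

Q = I·t = 0.1040 A × 9660.0 s = 1005 C.
n(e⁻) = Q/F = 1005 / 96485 = 0.01041 mol.
2 electrons are transferred per H₂ molecule, so n(H₂) = 0.01041 / 2 = 0.005206 mol.
V = n × V_m = 0.005206 × 22.7 = 0.118 L.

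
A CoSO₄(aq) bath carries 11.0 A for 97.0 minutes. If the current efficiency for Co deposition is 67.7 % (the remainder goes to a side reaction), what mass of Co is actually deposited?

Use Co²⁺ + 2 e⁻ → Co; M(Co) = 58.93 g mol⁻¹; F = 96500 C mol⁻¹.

13.2 g

Q = I·t = 11.00 × 5820.0 = 64020 C.
n(e⁻) = 64020/96500 = 0.6634 mol; theoretically n(Co) = 0.6634/2 = 0.3317 mol, m_theo = 19.55 g.
At 67.7 % efficiency, m_actual = 0.677 × 19.55 = 13.2 g.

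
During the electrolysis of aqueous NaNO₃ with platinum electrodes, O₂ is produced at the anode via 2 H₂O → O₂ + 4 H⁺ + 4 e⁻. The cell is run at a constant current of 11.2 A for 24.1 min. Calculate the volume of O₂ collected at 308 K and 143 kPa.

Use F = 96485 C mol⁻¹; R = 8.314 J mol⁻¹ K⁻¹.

Q = I·t = 11.20 A × 1446.0 s = 16200 C.
n(e⁻) = Q/F = 16200 / 96485 = 0.1679 mol.
4 electrons are transferred per O₂ molecule, so n(O₂) = 0.1679 / 4 = 0.04196 mol.
V = nRT/P = (0.04196 × 8.314 × 308) / (143 × 10³ Pa) = 7.51 × 10⁻⁴ m³ = 0.751 L.

0.751 L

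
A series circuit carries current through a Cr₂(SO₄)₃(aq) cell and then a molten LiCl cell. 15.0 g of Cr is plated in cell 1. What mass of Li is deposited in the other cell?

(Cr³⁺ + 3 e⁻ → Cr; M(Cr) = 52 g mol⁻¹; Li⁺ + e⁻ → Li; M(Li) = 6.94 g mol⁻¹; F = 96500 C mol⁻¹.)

6.01 g

n(Cr) = 15.0 / 52 = 0.2885 mol.
Since Cr³⁺ + 3 e⁻ → Cr, n(e⁻) passed = 3 × 0.2885 = 0.8654 mol.
Cells in series carry the same charge, so the same 0.8654 mol of electrons passes through cell 2.
Li⁺ + e⁻ → Li, so n(Li) = 0.8654 / 1 = 0.8654 mol.
m(Li) = 0.8654 × 6.94 = 6.01 g.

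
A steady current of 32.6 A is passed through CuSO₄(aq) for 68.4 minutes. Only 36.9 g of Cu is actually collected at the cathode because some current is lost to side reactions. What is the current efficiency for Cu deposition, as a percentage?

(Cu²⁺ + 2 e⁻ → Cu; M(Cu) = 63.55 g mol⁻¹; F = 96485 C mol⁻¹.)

83.7 %

Q = I·t = 32.60 × 4104.0 = 133800 C; n(e⁻) = 133800/96485 = 1.387 mol.
Theoretical n(Cu) = n(e⁻)/2 = 0.6933 mol, i.e. m_theo = 0.6933 × 63.55 = 44.06 g.
Efficiency = m_actual / m_theo = 36.9 / 44.06 = 83.7 %.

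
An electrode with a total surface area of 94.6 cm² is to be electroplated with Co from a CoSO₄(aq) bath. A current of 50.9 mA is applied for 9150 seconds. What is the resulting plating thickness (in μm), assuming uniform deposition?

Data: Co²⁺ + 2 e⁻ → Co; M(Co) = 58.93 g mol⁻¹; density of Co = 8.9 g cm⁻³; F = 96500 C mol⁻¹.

Q = I·t = 0.05090 × 9150.0 = 465.7 C; n(e⁻) = 0.004826 mol.
n(Co) = n(e⁻)/2 = 0.002413 mol, so m = 0.002413 × 58.93 = 0.1422 g.
Volume = m/ρ = 0.1422 / 8.9 = 0.01598 cm³.
Thickness = V/A = 0.01598 / 94.6 = 1.69 × 10⁻⁴ cm = 1.69 μm.

1.69 μm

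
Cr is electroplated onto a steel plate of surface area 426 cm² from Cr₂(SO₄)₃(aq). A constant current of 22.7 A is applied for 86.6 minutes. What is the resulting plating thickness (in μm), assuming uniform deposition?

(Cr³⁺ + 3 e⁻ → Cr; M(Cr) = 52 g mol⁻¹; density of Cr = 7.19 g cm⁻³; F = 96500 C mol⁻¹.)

Q = I·t = 22.70 × 5196.0 = 117900 C; n(e⁻) = 1.222 mol.
n(Cr) = n(e⁻)/3 = 0.4074 mol, so m = 0.4074 × 52 = 21.19 g.
Volume = m/ρ = 21.19 / 7.19 = 2.947 cm³.
Thickness = V/A = 2.947 / 426 = 0.00692 cm = 69.2 μm.

69.2 μm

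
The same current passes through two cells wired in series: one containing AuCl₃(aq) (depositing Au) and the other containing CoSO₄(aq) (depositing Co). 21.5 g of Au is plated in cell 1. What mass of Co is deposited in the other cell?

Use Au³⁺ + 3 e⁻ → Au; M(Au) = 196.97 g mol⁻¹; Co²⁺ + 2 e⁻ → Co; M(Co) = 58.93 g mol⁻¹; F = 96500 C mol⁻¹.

n(Au) = 21.5 / 196.97 = 0.1092 mol.
Since Au³⁺ + 3 e⁻ → Au, n(e⁻) passed = 3 × 0.1092 = 0.3275 mol.
Cells in series carry the same charge, so the same 0.3275 mol of electrons passes through cell 2.
Co²⁺ + 2 e⁻ → Co, so n(Co) = 0.3275 / 2 = 0.1637 mol.
m(Co) = 0.1637 × 58.93 = 9.65 g.

9.65 g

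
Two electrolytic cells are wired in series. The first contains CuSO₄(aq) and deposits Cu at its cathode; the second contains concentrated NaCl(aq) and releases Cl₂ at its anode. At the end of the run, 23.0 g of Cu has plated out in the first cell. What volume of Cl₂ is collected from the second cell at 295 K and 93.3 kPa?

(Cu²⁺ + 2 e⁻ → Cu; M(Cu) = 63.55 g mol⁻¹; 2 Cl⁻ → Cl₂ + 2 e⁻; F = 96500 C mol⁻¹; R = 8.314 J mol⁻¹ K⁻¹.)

9.51 L

n(Cu) = 23.0 / 63.55 = 0.3619 mol, so n(e⁻) = 2 × 0.3619 = 0.7238 mol.
The cells are in series, so the same 0.7238 mol of electrons passes through the second cell.
2 Cl⁻ → Cl₂ + 2 e⁻ — 2 mol e⁻ per mol Cl₂, so n(Cl₂) = 0.7238/2 = 0.3619 mol.
V = nRT/P = (0.3619 × 8.314 × 295) / (93.3 × 10³) = 0.00951 m³ = 9.51 L.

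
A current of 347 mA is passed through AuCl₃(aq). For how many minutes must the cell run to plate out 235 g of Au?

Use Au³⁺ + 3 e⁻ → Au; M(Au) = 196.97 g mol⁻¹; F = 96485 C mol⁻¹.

n(Au) = m/M = 235 / 196.97 = 1.193 mol.
Each Au atom requires 3 electrons, so n(e⁻) = 3 × 1.193 = 3.579 mol.
Q = n(e⁻)·F = 3.579 × 96485 = 345300 C.
t = Q/I = 345300 / 0.3470 A = 995200 s = 16600 min.

16600 min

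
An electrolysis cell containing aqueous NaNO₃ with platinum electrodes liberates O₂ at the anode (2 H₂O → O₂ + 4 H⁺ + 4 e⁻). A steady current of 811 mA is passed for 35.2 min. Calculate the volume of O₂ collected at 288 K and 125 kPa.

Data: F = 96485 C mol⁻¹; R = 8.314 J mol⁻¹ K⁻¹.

0.0850 L

Q = I·t = 0.8110 A × 2112.0 s = 1713 C.
n(e⁻) = Q/F = 1713 / 96485 = 0.01775 mol.
4 electrons are transferred per O₂ molecule, so n(O₂) = 0.01775 / 4 = 0.004438 mol.
V = nRT/P = (0.004438 × 8.314 × 288) / (125 × 10³ Pa) = 8.50 × 10⁻⁵ m³ = 0.0850 L.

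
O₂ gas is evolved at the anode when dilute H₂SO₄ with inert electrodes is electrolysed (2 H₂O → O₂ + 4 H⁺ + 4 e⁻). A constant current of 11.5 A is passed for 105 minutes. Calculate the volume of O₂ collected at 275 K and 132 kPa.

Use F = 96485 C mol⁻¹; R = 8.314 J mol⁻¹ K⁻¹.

3.25 L

Q = I·t = 11.50 A × 6300.0 s = 72450 C.
n(e⁻) = Q/F = 72450 / 96485 = 0.7509 mol.
4 electrons are transferred per O₂ molecule, so n(O₂) = 0.7509 / 4 = 0.1877 mol.
V = nRT/P = (0.1877 × 8.314 × 275) / (132 × 10³ Pa) = 0.00325 m³ = 3.25 L.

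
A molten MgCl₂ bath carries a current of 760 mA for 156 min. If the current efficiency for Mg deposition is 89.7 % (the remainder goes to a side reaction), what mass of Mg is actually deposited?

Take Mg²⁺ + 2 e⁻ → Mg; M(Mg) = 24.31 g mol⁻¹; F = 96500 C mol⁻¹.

Q = I·t = 0.7600 × 9360.0 = 7114 C.
n(e⁻) = 7114/96500 = 0.07372 mol; theoretically n(Mg) = 0.07372/2 = 0.03686 mol, m_theo = 0.8960 g.
At 89.7 % efficiency, m_actual = 0.897 × 0.8960 = 0.804 g.

0.804 g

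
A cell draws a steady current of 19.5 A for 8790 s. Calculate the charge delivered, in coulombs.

1.71 × 10⁵ C

Q = I·t = 19.50 A × 8790.0 s = 1.71 × 10⁵ C.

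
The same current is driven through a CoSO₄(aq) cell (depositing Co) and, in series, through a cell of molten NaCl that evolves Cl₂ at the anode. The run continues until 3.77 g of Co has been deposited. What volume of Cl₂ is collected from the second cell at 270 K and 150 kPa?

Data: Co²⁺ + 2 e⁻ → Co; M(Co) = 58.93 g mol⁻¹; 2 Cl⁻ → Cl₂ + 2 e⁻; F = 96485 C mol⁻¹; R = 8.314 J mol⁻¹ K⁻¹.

0.957 L

n(Co) = 3.77 / 58.93 = 0.06397 mol, so n(e⁻) = 2 × 0.06397 = 0.1279 mol.
The cells are in series, so the same 0.1279 mol of electrons passes through the second cell.
2 Cl⁻ → Cl₂ + 2 e⁻ — 2 mol e⁻ per mol Cl₂, so n(Cl₂) = 0.1279/2 = 0.06397 mol.
V = nRT/P = (0.06397 × 8.314 × 270) / (150 × 10³) = 9.57 × 10⁻⁴ m³ = 0.957 L.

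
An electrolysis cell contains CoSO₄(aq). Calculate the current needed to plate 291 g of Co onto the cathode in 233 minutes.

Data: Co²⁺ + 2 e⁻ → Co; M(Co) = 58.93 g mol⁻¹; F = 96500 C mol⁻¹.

68.2 A

n(Co) = 291 / 58.93 = 4.938 mol.
n(e⁻) = 2 × 4.938 = 9.876 mol.
Q = n(e⁻)·F = 9.876 × 96500 = 953000 C.
I = Q/t = 953000 / 13980 s = 68.2 A.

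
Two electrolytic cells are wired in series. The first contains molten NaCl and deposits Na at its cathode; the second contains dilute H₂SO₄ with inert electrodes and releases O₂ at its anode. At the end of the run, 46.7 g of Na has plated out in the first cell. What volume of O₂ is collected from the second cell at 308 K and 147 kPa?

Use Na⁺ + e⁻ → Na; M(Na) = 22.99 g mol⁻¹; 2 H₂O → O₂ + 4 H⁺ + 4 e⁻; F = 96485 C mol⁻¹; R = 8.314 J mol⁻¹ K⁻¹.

8.85 L

n(Na) = 46.7 / 22.99 = 2.031 mol, so n(e⁻) = 1 × 2.031 = 2.031 mol.
The cells are in series, so the same 2.031 mol of electrons passes through the second cell.
2 H₂O → O₂ + 4 H⁺ + 4 e⁻ — 4 mol e⁻ per mol O₂, so n(O₂) = 2.031/4 = 0.5078 mol.
V = nRT/P = (0.5078 × 8.314 × 308) / (147 × 10³) = 0.00885 m³ = 8.85 L.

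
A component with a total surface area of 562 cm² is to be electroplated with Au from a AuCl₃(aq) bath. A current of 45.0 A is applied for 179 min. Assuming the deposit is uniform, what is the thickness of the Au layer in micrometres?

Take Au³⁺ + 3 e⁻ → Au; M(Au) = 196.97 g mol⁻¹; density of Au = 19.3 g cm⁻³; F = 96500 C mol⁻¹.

Q = I·t = 45.00 × 10740 = 483300 C; n(e⁻) = 5.008 mol.
n(Au) = n(e⁻)/3 = 1.669 mol, so m = 1.669 × 196.97 = 328.8 g.
Volume = m/ρ = 328.8 / 19.3 = 17.04 cm³.
Thickness = V/A = 17.04 / 562 = 0.0303 cm = 303 μm.

303 μm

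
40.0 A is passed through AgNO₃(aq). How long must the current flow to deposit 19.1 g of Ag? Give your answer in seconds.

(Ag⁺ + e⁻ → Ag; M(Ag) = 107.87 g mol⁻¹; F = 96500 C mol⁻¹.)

427 s

n(Ag) = m/M = 19.1 / 107.87 = 0.1771 mol.
Each Ag atom requires 1 electron, so n(e⁻) = 1 × 0.1771 = 0.1771 mol.
Q = n(e⁻)·F = 0.1771 × 96500 = 17090 C.
t = Q/I = 17090 / 40.00 A = 427.2 s.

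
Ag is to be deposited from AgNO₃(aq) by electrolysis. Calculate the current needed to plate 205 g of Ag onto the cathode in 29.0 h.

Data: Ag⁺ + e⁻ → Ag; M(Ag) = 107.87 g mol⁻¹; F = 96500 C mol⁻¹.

1.76 A

n(Ag) = 205 / 107.87 = 1.900 mol.
n(e⁻) = 1 × 1.900 = 1.900 mol.
Q = n(e⁻)·F = 1.900 × 96500 = 183400 C.
I = Q/t = 183400 / 104400 s = 1.76 A.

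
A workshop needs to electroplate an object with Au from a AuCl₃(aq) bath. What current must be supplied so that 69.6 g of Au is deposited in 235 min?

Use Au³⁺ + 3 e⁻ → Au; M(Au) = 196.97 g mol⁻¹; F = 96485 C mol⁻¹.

n(Au) = 69.6 / 196.97 = 0.3534 mol.
n(e⁻) = 3 × 0.3534 = 1.060 mol.
Q = n(e⁻)·F = 1.060 × 96485 = 102300 C.
I = Q/t = 102300 / 14100 s = 7.25 A.

7.25 A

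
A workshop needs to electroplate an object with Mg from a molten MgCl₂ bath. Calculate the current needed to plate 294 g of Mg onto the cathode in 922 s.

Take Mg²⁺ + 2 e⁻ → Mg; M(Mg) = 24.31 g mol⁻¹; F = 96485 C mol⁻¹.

n(Mg) = 294 / 24.31 = 12.09 mol.
n(e⁻) = 2 × 12.09 = 24.19 mol.
Q = n(e⁻)·F = 24.19 × 96485 = 2334000 C.
I = Q/t = 2334000 / 922.00 s = 2530 A.

2530 A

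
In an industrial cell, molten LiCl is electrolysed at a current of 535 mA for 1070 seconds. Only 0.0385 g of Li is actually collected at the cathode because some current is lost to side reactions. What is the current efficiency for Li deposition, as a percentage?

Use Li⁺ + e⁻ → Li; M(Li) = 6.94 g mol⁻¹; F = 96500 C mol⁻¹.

93.5 %

Q = I·t = 0.5350 × 1070.0 = 572.4 C; n(e⁻) = 572.4/96500 = 0.005932 mol.
Theoretical n(Li) = n(e⁻)/1 = 0.005932 mol, i.e. m_theo = 0.005932 × 6.94 = 0.04117 g.
Efficiency = m_actual / m_theo = 0.0385 / 0.04117 = 93.5 %.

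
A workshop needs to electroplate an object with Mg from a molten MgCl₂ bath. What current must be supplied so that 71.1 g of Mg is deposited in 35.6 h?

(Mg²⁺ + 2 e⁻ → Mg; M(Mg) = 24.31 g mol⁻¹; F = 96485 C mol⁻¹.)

4.40 A

n(Mg) = 71.1 / 24.31 = 2.925 mol.
n(e⁻) = 2 × 2.925 = 5.849 mol.
Q = n(e⁻)·F = 5.849 × 96485 = 564400 C.
I = Q/t = 564400 / 128160 s = 4.40 A.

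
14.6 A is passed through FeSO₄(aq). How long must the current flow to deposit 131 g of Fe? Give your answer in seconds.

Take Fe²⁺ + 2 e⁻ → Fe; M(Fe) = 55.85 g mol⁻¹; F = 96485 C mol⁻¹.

n(Fe) = m/M = 131 / 55.85 = 2.346 mol.
Each Fe atom requires 2 electrons, so n(e⁻) = 2 × 2.346 = 4.691 mol.
Q = n(e⁻)·F = 4.691 × 96485 = 452600 C.
t = Q/I = 452600 / 14.60 A = 31000 s.

31000 s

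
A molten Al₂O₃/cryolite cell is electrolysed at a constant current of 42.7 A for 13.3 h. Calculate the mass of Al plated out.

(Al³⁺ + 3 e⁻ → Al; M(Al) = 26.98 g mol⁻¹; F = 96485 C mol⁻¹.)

191 g

Q = I·t = 42.70 A × 47880 s = 2044000 C.
n(e⁻) = Q/F = 2044000 / 96485 = 21.19 mol.
Al³⁺ + 3 e⁻ → Al, so n(Al) = n(e⁻)/3 = 7.063 mol.
m = n·M = 7.063 × 26.98 = 191 g.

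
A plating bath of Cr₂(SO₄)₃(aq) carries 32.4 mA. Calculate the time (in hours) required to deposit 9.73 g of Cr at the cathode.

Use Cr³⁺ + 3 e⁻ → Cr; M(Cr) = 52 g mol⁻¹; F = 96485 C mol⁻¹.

464 h

n(Cr) = m/M = 9.73 / 52 = 0.1871 mol.
Each Cr atom requires 3 electrons, so n(e⁻) = 3 × 0.1871 = 0.5613 mol.
Q = n(e⁻)·F = 0.5613 × 96485 = 54160 C.
t = Q/I = 54160 / 0.03240 A = 1672000 s = 464 h.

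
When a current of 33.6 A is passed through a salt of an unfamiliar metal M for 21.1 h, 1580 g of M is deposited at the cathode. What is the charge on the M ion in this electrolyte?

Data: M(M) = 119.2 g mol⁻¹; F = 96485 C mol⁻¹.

Q = I·t = 33.60 A × 75960 s = 2552000 C, so n(e⁻) = 2552000/96485 = 26.45 mol.
n(M) deposited = 1580 / 119.2 = 13.26 mol.
Electrons per atom = n(e⁻)/n(M) = 26.45 / 13.26 = 2.00 ≈ 2, so the ion is M²⁺.

+2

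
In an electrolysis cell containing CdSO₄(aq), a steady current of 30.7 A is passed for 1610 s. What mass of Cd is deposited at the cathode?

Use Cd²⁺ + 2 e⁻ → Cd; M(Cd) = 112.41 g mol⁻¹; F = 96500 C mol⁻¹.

28.8 g

Q = I·t = 30.70 A × 1610.0 s = 49430 C.
n(e⁻) = Q/F = 49430 / 96500 = 0.5122 mol.
Cd²⁺ + 2 e⁻ → Cd, so n(Cd) = n(e⁻)/2 = 0.2561 mol.
m = n·M = 0.2561 × 112.41 = 28.8 g.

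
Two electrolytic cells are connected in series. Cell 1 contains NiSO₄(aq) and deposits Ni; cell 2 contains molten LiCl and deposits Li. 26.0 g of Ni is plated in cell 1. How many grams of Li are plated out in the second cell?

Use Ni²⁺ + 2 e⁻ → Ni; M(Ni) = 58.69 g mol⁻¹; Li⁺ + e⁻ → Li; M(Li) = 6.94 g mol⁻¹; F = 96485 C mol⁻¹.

n(Ni) = 26.0 / 58.69 = 0.4430 mol.
Since Ni²⁺ + 2 e⁻ → Ni, n(e⁻) passed = 2 × 0.4430 = 0.8860 mol.
Cells in series carry the same charge, so the same 0.8860 mol of electrons passes through cell 2.
Li⁺ + e⁻ → Li, so n(Li) = 0.8860 / 1 = 0.8860 mol.
m(Li) = 0.8860 × 6.94 = 6.15 g.

6.15 g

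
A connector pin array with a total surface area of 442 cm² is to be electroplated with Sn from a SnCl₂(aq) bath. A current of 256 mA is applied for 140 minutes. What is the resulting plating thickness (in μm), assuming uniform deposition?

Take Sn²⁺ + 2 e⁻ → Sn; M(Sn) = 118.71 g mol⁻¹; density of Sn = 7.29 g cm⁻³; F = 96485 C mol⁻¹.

4.11 μm

Q = I·t = 0.2560 × 8400.0 = 2150 C; n(e⁻) = 0.02229 mol.
n(Sn) = n(e⁻)/2 = 0.01114 mol, so m = 0.01114 × 118.71 = 1.323 g.
Volume = m/ρ = 1.323 / 7.29 = 0.1815 cm³.
Thickness = V/A = 0.1815 / 442 = 4.11 × 10⁻⁴ cm = 4.11 μm.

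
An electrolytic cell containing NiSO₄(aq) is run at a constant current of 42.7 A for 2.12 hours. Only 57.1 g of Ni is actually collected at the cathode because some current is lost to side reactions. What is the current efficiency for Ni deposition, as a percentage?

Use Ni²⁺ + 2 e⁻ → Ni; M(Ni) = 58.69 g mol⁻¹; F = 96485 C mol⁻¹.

57.6 %

Q = I·t = 42.70 × 7632.0 = 325900 C; n(e⁻) = 325900/96485 = 3.378 mol.
Theoretical n(Ni) = n(e⁻)/2 = 1.689 mol, i.e. m_theo = 1.689 × 58.69 = 99.12 g.
Efficiency = m_actual / m_theo = 57.1 / 99.12 = 57.6 %.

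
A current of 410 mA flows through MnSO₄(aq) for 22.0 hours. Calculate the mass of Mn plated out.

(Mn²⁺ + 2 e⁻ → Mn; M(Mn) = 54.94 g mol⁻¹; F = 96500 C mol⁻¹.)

9.24 g

Q = I·t = 0.4100 A × 79200 s = 32470 C.
n(e⁻) = Q/F = 32470 / 96500 = 0.3365 mol.
Mn²⁺ + 2 e⁻ → Mn, so n(Mn) = n(e⁻)/2 = 0.1682 mol.
m = n·M = 0.1682 × 54.94 = 9.24 g.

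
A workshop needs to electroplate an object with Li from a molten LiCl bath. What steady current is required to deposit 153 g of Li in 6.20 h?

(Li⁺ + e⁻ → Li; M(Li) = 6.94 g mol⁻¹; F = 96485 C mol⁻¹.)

95.3 A

n(Li) = 153 / 6.94 = 22.05 mol.
n(e⁻) = 1 × 22.05 = 22.05 mol.
Q = n(e⁻)·F = 22.05 × 96485 = 2127000 C.
I = Q/t = 2127000 / 22320 s = 95.3 A.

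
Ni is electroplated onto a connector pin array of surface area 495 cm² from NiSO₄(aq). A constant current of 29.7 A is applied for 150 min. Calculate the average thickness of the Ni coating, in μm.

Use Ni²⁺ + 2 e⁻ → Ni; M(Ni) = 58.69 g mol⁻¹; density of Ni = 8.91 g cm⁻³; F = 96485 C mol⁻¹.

184 μm

Q = I·t = 29.70 × 9000.0 = 267300 C; n(e⁻) = 2.770 mol.
n(Ni) = n(e⁻)/2 = 1.385 mol, so m = 1.385 × 58.69 = 81.30 g.
Volume = m/ρ = 81.30 / 8.91 = 9.124 cm³.
Thickness = V/A = 9.124 / 495 = 0.0184 cm = 184 μm.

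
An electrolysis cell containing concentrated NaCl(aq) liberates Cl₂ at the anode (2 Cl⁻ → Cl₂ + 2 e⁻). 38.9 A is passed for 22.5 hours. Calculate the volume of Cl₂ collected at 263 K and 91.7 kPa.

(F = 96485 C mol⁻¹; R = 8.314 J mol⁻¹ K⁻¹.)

389 L

Q = I·t = 38.90 A × 81000 s = 3151000 C.
n(e⁻) = Q/F = 3151000 / 96485 = 32.66 mol.
2 electrons are transferred per Cl₂ molecule, so n(Cl₂) = 32.66 / 2 = 16.33 mol.
V = nRT/P = (16.33 × 8.314 × 263) / (91.7 × 10³ Pa) = 0.389 m³ = 389 L.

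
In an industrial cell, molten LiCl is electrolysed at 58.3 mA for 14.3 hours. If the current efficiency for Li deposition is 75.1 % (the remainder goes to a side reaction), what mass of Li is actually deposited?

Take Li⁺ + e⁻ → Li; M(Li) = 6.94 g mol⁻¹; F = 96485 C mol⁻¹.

0.162 g

Q = I·t = 0.05830 × 51480 = 3001 C.
n(e⁻) = 3001/96485 = 0.03111 mol; theoretically n(Li) = 0.03111/1 = 0.03111 mol, m_theo = 0.2159 g.
At 75.1 % efficiency, m_actual = 0.751 × 0.2159 = 0.162 g.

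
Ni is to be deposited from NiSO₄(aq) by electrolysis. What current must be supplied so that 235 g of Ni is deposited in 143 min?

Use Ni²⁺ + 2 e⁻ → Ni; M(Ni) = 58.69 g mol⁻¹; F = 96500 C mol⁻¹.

90.1 A

n(Ni) = 235 / 58.69 = 4.004 mol.
n(e⁻) = 2 × 4.004 = 8.008 mol.
Q = n(e⁻)·F = 8.008 × 96500 = 772800 C.
I = Q/t = 772800 / 8580.0 s = 90.1 A.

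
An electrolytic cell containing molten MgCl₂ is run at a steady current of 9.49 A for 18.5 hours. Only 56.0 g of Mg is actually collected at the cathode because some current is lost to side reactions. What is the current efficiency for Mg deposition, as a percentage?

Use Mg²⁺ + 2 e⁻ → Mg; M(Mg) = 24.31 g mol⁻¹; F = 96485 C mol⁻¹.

Q = I·t = 9.490 × 66600 = 632000 C; n(e⁻) = 632000/96485 = 6.551 mol.
Theoretical n(Mg) = n(e⁻)/2 = 3.275 mol, i.e. m_theo = 3.275 × 24.31 = 79.62 g.
Efficiency = m_actual / m_theo = 56.0 / 79.62 = 70.3 %.

70.3 %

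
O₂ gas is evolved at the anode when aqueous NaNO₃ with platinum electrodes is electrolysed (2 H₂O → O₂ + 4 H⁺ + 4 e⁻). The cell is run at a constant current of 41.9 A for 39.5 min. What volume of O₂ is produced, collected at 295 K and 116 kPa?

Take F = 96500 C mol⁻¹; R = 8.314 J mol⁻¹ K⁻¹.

Q = I·t = 41.90 A × 2370.0 s = 99300 C.
n(e⁻) = Q/F = 99300 / 96500 = 1.029 mol.
4 electrons are transferred per O₂ molecule, so n(O₂) = 1.029 / 4 = 0.2573 mol.
V = nRT/P = (0.2573 × 8.314 × 295) / (116 × 10³ Pa) = 0.00544 m³ = 5.44 L.

5.44 L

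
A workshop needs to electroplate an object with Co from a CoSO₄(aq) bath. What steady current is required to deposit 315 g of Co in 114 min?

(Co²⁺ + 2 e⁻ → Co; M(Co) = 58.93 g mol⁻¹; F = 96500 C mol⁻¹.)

n(Co) = 315 / 58.93 = 5.345 mol.
n(e⁻) = 2 × 5.345 = 10.69 mol.
Q = n(e⁻)·F = 10.69 × 96500 = 1032000 C.
I = Q/t = 1032000 / 6840.0 s = 151 A.

151 A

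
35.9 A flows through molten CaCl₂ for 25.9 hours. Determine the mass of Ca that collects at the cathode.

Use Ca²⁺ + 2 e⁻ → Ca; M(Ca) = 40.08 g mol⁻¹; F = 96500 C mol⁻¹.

695 g

Q = I·t = 35.90 A × 93240 s = 3347000 C.
n(e⁻) = Q/F = 3347000 / 96500 = 34.69 mol.
Ca²⁺ + 2 e⁻ → Ca, so n(Ca) = n(e⁻)/2 = 17.34 mol.
m = n·M = 17.34 × 40.08 = 695 g.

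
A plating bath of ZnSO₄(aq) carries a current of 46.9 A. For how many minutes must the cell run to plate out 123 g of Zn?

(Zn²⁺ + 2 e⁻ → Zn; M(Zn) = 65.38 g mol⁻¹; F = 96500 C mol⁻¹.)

129 min

n(Zn) = m/M = 123 / 65.38 = 1.881 mol.
Each Zn atom requires 2 electrons, so n(e⁻) = 2 × 1.881 = 3.763 mol.
Q = n(e⁻)·F = 3.763 × 96500 = 363100 C.
t = Q/I = 363100 / 46.90 A = 7742 s = 129 min.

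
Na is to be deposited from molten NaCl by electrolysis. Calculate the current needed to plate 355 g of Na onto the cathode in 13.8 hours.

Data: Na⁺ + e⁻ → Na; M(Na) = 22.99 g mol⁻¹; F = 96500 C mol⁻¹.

30.0 A

n(Na) = 355 / 22.99 = 15.44 mol.
n(e⁻) = 1 × 15.44 = 15.44 mol.
Q = n(e⁻)·F = 15.44 × 96500 = 1490000 C.
I = Q/t = 1490000 / 49680 s = 30.0 A.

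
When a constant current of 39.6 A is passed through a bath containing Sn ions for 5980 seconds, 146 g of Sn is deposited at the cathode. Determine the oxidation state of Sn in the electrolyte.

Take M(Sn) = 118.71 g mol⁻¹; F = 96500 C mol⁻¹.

Q = I·t = 39.60 A × 5980.0 s = 236800 C, so n(e⁻) = 236800/96500 = 2.454 mol.
n(Sn) deposited = 146 / 118.71 = 1.230 mol.
Electrons per atom = n(e⁻)/n(Sn) = 2.454 / 1.230 = 2.00 ≈ 2, so the ion is Sn²⁺.

+2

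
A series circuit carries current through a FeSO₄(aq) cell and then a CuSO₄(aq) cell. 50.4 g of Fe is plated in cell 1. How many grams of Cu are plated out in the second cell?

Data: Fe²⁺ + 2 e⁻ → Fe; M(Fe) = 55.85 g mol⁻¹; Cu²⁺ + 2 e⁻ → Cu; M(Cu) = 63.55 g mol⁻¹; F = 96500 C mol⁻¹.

n(Fe) = 50.4 / 55.85 = 0.9024 mol.
Since Fe²⁺ + 2 e⁻ → Fe, n(e⁻) passed = 2 × 0.9024 = 1.805 mol.
Cells in series carry the same charge, so the same 1.805 mol of electrons passes through cell 2.
Cu²⁺ + 2 e⁻ → Cu, so n(Cu) = 1.805 / 2 = 0.9024 mol.
m(Cu) = 0.9024 × 63.55 = 57.3 g.

57.3 g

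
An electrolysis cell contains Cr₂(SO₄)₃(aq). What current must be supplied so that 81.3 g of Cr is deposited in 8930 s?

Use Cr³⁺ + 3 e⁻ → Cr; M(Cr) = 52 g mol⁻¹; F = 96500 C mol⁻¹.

n(Cr) = 81.3 / 52 = 1.563 mol.
n(e⁻) = 3 × 1.563 = 4.690 mol.
Q = n(e⁻)·F = 4.690 × 96500 = 452600 C.
I = Q/t = 452600 / 8930.0 s = 50.7 A.

50.7 A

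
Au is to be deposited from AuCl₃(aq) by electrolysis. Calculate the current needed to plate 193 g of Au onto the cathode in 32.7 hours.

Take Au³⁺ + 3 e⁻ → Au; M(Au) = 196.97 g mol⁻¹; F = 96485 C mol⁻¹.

n(Au) = 193 / 196.97 = 0.9798 mol.
n(e⁻) = 3 × 0.9798 = 2.940 mol.
Q = n(e⁻)·F = 2.940 × 96485 = 283600 C.
I = Q/t = 283600 / 117720 s = 2.41 A.

2.41 A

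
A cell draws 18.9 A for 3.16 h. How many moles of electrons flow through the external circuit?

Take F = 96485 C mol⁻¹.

Q = I·t = 18.90 A × 11376 s = 215000 C.
n(e⁻) = Q/F = 215000 / 96485 = 2.23 mol.

2.23 mol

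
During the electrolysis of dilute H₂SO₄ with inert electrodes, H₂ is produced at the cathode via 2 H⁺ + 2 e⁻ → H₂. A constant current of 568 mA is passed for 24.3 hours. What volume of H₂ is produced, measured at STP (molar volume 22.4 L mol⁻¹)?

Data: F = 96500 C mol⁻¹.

Q = I·t = 0.5680 A × 87480 s = 49690 C.
n(e⁻) = Q/F = 49690 / 96500 = 0.5149 mol.
2 electrons are transferred per H₂ molecule, so n(H₂) = 0.5149 / 2 = 0.2575 mol.
V = n × V_m = 0.2575 × 22.4 = 5.77 L.

5.77 L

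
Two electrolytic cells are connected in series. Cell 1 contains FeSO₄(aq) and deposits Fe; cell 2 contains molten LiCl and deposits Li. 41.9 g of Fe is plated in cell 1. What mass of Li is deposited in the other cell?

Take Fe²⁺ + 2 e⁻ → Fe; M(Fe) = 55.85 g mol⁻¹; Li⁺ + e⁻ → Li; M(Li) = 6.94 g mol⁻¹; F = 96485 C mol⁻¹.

n(Fe) = 41.9 / 55.85 = 0.7502 mol.
Since Fe²⁺ + 2 e⁻ → Fe, n(e⁻) passed = 2 × 0.7502 = 1.500 mol.
Cells in series carry the same charge, so the same 1.500 mol of electrons passes through cell 2.
Li⁺ + e⁻ → Li, so n(Li) = 1.500 / 1 = 1.500 mol.
m(Li) = 1.500 × 6.94 = 10.4 g.

10.4 g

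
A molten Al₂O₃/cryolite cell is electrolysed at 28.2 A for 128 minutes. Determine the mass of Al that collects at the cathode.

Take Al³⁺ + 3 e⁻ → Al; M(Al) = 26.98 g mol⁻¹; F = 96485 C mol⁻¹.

Q = I·t = 28.20 A × 7680.0 s = 216600 C.
n(e⁻) = Q/F = 216600 / 96485 = 2.245 mol.
Al³⁺ + 3 e⁻ → Al, so n(Al) = n(e⁻)/3 = 0.7482 mol.
m = n·M = 0.7482 × 26.98 = 20.2 g.

20.2 g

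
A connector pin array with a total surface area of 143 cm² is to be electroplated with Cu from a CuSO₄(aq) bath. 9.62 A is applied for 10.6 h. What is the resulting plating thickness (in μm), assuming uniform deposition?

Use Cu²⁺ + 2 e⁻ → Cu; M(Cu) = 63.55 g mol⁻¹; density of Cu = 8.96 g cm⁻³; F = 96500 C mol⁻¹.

Q = I·t = 9.620 × 38160 = 367100 C; n(e⁻) = 3.804 mol.
n(Cu) = n(e⁻)/2 = 1.902 mol, so m = 1.902 × 63.55 = 120.9 g.
Volume = m/ρ = 120.9 / 8.96 = 13.49 cm³.
Thickness = V/A = 13.49 / 143 = 0.0943 cm = 943 μm.

943 μm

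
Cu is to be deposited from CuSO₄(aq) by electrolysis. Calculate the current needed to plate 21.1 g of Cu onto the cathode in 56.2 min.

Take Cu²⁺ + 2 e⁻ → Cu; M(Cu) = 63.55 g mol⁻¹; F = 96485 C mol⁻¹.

19.0 A

n(Cu) = 21.1 / 63.55 = 0.3320 mol.
n(e⁻) = 2 × 0.3320 = 0.6640 mol.
Q = n(e⁻)·F = 0.6640 × 96485 = 64070 C.
I = Q/t = 64070 / 3372.0 s = 19.0 A.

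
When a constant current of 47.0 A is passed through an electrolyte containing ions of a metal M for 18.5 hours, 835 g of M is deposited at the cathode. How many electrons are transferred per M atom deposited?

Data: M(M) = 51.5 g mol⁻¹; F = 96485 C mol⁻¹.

Q = I·t = 47.00 A × 66600 s = 3130000 C, so n(e⁻) = 3130000/96485 = 32.44 mol.
n(M) deposited = 835 / 51.5 = 16.21 mol.
Electrons per atom = n(e⁻)/n(M) = 32.44 / 16.21 = 2.00 ≈ 2, so the ion is M²⁺.

2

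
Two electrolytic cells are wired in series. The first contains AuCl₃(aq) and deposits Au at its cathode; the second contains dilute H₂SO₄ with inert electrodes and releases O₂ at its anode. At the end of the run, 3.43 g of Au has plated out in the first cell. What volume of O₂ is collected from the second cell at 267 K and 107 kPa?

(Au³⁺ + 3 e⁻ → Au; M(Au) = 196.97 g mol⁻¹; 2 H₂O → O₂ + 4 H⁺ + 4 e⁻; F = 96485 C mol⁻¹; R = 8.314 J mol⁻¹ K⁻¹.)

n(Au) = 3.43 / 196.97 = 0.01741 mol, so n(e⁻) = 3 × 0.01741 = 0.05224 mol.
The cells are in series, so the same 0.05224 mol of electrons passes through the second cell.
2 H₂O → O₂ + 4 H⁺ + 4 e⁻ — 4 mol e⁻ per mol O₂, so n(O₂) = 0.05224/4 = 0.01306 mol.
V = nRT/P = (0.01306 × 8.314 × 267) / (107 × 10³) = 2.71 × 10⁻⁴ m³ = 0.271 L.

0.271 L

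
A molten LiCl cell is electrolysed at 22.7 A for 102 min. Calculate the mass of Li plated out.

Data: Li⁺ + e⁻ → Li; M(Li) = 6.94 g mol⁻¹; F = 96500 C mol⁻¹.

Q = I·t = 22.70 A × 6120.0 s = 138900 C.
n(e⁻) = Q/F = 138900 / 96500 = 1.440 mol.
Li⁺ + e⁻ → Li, so n(Li) = n(e⁻)/1 = 1.440 mol.
m = n·M = 1.440 × 6.94 = 9.99 g.

9.99 g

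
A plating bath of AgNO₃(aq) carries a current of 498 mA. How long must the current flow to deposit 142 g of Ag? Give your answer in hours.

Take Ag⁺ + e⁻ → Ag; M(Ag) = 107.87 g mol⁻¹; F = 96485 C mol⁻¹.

n(Ag) = m/M = 142 / 107.87 = 1.316 mol.
Each Ag atom requires 1 electron, so n(e⁻) = 1 × 1.316 = 1.316 mol.
Q = n(e⁻)·F = 1.316 × 96485 = 127000 C.
t = Q/I = 127000 / 0.4980 A = 255000 s = 70.8 h.

70.8 h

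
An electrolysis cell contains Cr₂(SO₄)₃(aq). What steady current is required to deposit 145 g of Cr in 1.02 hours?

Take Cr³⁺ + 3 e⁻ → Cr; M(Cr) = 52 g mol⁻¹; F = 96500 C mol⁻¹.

n(Cr) = 145 / 52 = 2.788 mol.
n(e⁻) = 3 × 2.788 = 8.365 mol.
Q = n(e⁻)·F = 8.365 × 96500 = 807300 C.
I = Q/t = 807300 / 3672.0 s = 220 A.

220 A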